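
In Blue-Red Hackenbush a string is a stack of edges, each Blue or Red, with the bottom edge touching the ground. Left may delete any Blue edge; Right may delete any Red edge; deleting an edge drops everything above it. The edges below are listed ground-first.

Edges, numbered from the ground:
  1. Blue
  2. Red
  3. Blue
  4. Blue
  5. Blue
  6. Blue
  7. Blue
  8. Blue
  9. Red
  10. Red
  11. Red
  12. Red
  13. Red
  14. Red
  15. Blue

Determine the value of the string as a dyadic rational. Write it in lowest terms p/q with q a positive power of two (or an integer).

16131/16384

v_1 [B]  L=[0]  R=[(no moves)]  => 1
v_2 [BR]  L=[0]  R=[1]  => 1/2
v_3 [BRB]  L=[0,1/2]  R=[1]  => 3/4
v_4 [BRBB]  L=[0,1/2,3/4]  R=[1]  => 7/8
v_5 [BRBBB]  L=[0,1/2,3/4,7/8]  R=[1]  => 15/16
v_6 [BRBBBB]  L=[0,1/2,3/4,7/8,15/16]  R=[1]  => 31/32
v_7 [BRBBBBB]  L=[0,1/2,3/4,7/8,15/16,31/32]  R=[1]  => 63/64
v_8 [BRBBBBBB]  L=[0,1/2,3/4,7/8,15/16,31/32,63/64]  R=[1]  => 127/128
v_9 [BRBBBBBBR]  L=[0,1/2,3/4,7/8,15/16,31/32,63/64]  R=[127/128,1]  => 253/256
v_10 [BRBBBBBBRR]  L=[0,1/2,3/4,7/8,15/16,31/32,63/64]  R=[253/256,127/128,1]  => 505/512
v_11 [BRBBBBBBRRR]  L=[0,1/2,3/4,7/8,15/16,31/32,63/64]  R=[505/512,253/256,127/128,1]  => 1009/1024
v_12 [BRBBBBBBRRRR]  L=[0,1/2,3/4,7/8,15/16,31/32,63/64]  R=[1009/1024,505/512,253/256,127/128,1]  => 2017/2048
v_13 [BRBBBBBBRRRRR]  L=[0,1/2,3/4,7/8,15/16,31/32,63/64]  R=[2017/2048,1009/1024,505/512,253/256,127/128,1]  => 4033/4096
v_14 [BRBBBBBBRRRRRR]  L=[0,1/2,3/4,7/8,15/16,31/32,63/64]  R=[4033/4096,2017/2048,1009/1024,505/512,253/256,127/128,1]  => 8065/8192
v_15 [BRBBBBBBRRRRRRB]  L=[0,1/2,3/4,7/8,15/16,31/32,63/64,8065/8192]  R=[4033/4096,2017/2048,1009/1024,505/512,253/256,127/128,1]  => 16131/16384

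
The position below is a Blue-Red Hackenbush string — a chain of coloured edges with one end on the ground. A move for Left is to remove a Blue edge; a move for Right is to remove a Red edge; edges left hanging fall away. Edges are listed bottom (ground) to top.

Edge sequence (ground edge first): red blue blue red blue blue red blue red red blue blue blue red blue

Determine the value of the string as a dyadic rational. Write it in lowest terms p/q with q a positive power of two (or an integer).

-4805/16384

g_1 [r]  L=[∅]  R=[0]  — -1
g_2 [rb]  L=[-1]  R=[0]  — -1/2
g_3 [rbb]  L=[-1 -1/2]  R=[0]  — -1/4
g_4 [rbbr]  L=[-1 -1/2]  R=[-1/4 0]  — -3/8
g_5 [rbbrb]  L=[-1 -1/2 -3/8]  R=[-1/4 0]  — -5/16
g_6 [rbbrbb]  L=[-1 -1/2 -3/8 -5/16]  R=[-1/4 0]  — -9/32
g_7 [rbbrbbr]  L=[-1 -1/2 -3/8 -5/16]  R=[-9/32 -1/4 0]  — -19/64
g_8 [rbbrbbrb]  L=[-1 -1/2 -3/8 -5/16 -19/64]  R=[-9/32 -1/4 0]  — -37/128
g_9 [rbbrbbrbr]  L=[-1 -1/2 -3/8 -5/16 -19/64]  R=[-37/128 -9/32 -1/4 0]  — -75/256
g_10 [rbbrbbrbrr]  L=[-1 -1/2 -3/8 -5/16 -19/64]  R=[-75/256 -37/128 -9/32 -1/4 0]  — -151/512
g_11 [rbbrbbrbrrb]  L=[-1 -1/2 -3/8 -5/16 -19/64 -151/512]  R=[-75/256 -37/128 -9/32 -1/4 0]  — -301/1024
g_12 [rbbrbbrbrrbb]  L=[-1 -1/2 -3/8 -5/16 -19/64 -151/512 -301/1024]  R=[-75/256 -37/128 -9/32 -1/4 0]  — -601/2048
g_13 [rbbrbbrbrrbbb]  L=[-1 -1/2 -3/8 -5/16 -19/64 -151/512 -301/1024 -601/2048]  R=[-75/256 -37/128 -9/32 -1/4 0]  — -1201/4096
g_14 [rbbrbbrbrrbbbr]  L=[-1 -1/2 -3/8 -5/16 -19/64 -151/512 -301/1024 -601/2048]  R=[-1201/4096 -75/256 -37/128 -9/32 -1/4 0]  — -2403/8192
g_15 [rbbrbbrbrrbbbrb]  L=[-1 -1/2 -3/8 -5/16 -19/64 -151/512 -301/1024 -601/2048 -2403/8192]  R=[-1201/4096 -75/256 -37/128 -9/32 -1/4 0]  — -4805/16384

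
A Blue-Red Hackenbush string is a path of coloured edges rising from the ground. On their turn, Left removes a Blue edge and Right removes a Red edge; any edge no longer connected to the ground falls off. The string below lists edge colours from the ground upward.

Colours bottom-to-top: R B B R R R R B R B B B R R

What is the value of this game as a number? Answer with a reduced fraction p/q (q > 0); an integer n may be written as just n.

step 1: add R to get R; options L={ — } R={ 0 } gives -1
step 2: add B to get RB; options L={ -1 } R={ 0 } gives -1/2
step 3: add B to get RBB; options L={ -1; -1/2 } R={ 0 } gives -1/4
step 4: add R to get RBBR; options L={ -1; -1/2 } R={ -1/4; 0 } gives -3/8
step 5: add R to get RBBRR; options L={ -1; -1/2 } R={ -3/8; -1/4; 0 } gives -7/16
step 6: add R to get RBBRRR; options L={ -1; -1/2 } R={ -7/16; -3/8; -1/4; 0 } gives -15/32
step 7: add R to get RBBRRRR; options L={ -1; -1/2 } R={ -15/32; -7/16; -3/8; -1/4; 0 } gives -31/64
step 8: add B to get RBBRRRRB; options L={ -1; -1/2; -31/64 } R={ -15/32; -7/16; -3/8; -1/4; 0 } gives -61/128
step 9: add R to get RBBRRRRBR; options L={ -1; -1/2; -31/64 } R={ -61/128; -15/32; -7/16; -3/8; -1/4; 0 } gives -123/256
step 10: add B to get RBBRRRRBRB; options L={ -1; -1/2; -31/64; -123/256 } R={ -61/128; -15/32; -7/16; -3/8; -1/4; 0 } gives -245/512
step 11: add B to get RBBRRRRBRBB; options L={ -1; -1/2; -31/64; -123/256; -245/512 } R={ -61/128; -15/32; -7/16; -3/8; -1/4; 0 } gives -489/1024
step 12: add B to get RBBRRRRBRBBB; options L={ -1; -1/2; -31/64; -123/256; -245/512; -489/1024 } R={ -61/128; -15/32; -7/16; -3/8; -1/4; 0 } gives -977/2048
step 13: add R to get RBBRRRRBRBBBR; options L={ -1; -1/2; -31/64; -123/256; -245/512; -489/1024 } R={ -977/2048; -61/128; -15/32; -7/16; -3/8; -1/4; 0 } gives -1955/4096
step 14: add R to get RBBRRRRBRBBBRR; options L={ -1; -1/2; -31/64; -123/256; -245/512; -489/1024 } R={ -1955/4096; -977/2048; -61/128; -15/32; -7/16; -3/8; -1/4; 0 } gives -3911/8192

-3911/8192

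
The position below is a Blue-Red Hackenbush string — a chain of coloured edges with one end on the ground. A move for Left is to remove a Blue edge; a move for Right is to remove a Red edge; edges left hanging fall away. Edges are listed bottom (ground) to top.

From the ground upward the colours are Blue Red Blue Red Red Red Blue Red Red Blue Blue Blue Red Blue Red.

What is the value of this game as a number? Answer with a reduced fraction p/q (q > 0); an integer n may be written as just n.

Recurse on prefixes of the 15-edge string Blue Red Blue Red Red Red Blue Red Red Blue Blue Blue Red Blue Red:
edge 1 of 15 (Blue): { 0 | ∅ } -> 1
edge 2 of 15 (Red): { 0 | 1 } -> 1/2
edge 3 of 15 (Blue): { 0, 1/2 | 1 } -> 3/4
edge 4 of 15 (Red): { 0, 1/2 | 3/4, 1 } -> 5/8
edge 5 of 15 (Red): { 0, 1/2 | 5/8, 3/4, 1 } -> 9/16
edge 6 of 15 (Red): { 0, 1/2 | 9/16, 5/8, 3/4, 1 } -> 17/32
edge 7 of 15 (Blue): { 0, 1/2, 17/32 | 9/16, 5/8, 3/4, 1 } -> 35/64
edge 8 of 15 (Red): { 0, 1/2, 17/32 | 35/64, 9/16, 5/8, 3/4, 1 } -> 69/128
edge 9 of 15 (Red): { 0, 1/2, 17/32 | 69/128, 35/64, 9/16, 5/8, 3/4, 1 } -> 137/256
edge 10 of 15 (Blue): { 0, 1/2, 17/32, 137/256 | 69/128, 35/64, 9/16, 5/8, 3/4, 1 } -> 275/512
edge 11 of 15 (Blue): { 0, 1/2, 17/32, 137/256, 275/512 | 69/128, 35/64, 9/16, 5/8, 3/4, 1 } -> 551/1024
edge 12 of 15 (Blue): { 0, 1/2, 17/32, 137/256, 275/512, 551/1024 | 69/128, 35/64, 9/16, 5/8, 3/4, 1 } -> 1103/2048
edge 13 of 15 (Red): { 0, 1/2, 17/32, 137/256, 275/512, 551/1024 | 1103/2048, 69/128, 35/64, 9/16, 5/8, 3/4, 1 } -> 2205/4096
edge 14 of 15 (Blue): { 0, 1/2, 17/32, 137/256, 275/512, 551/1024, 2205/4096 | 1103/2048, 69/128, 35/64, 9/16, 5/8, 3/4, 1 } -> 4411/8192
edge 15 of 15 (Red): { 0, 1/2, 17/32, 137/256, 275/512, 551/1024, 2205/4096 | 4411/8192, 1103/2048, 69/128, 35/64, 9/16, 5/8, 3/4, 1 } -> 8821/16384

8821/16384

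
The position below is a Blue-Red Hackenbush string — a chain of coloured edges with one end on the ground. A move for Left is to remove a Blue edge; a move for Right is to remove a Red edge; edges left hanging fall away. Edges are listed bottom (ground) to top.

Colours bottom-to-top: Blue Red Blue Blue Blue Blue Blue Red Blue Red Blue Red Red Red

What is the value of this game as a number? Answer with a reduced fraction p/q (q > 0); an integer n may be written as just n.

edge 1 of 14 (Blue): { 0 | — } => 1
edge 2 of 14 (Red): { 0 | 1 } => 1/2
edge 3 of 14 (Blue): { 0; 1/2 | 1 } => 3/4
edge 4 of 14 (Blue): { 0; 1/2; 3/4 | 1 } => 7/8
edge 5 of 14 (Blue): { 0; 1/2; 3/4; 7/8 | 1 } => 15/16
edge 6 of 14 (Blue): { 0; 1/2; 3/4; 7/8; 15/16 | 1 } => 31/32
edge 7 of 14 (Blue): { 0; 1/2; 3/4; 7/8; 15/16; 31/32 | 1 } => 63/64
edge 8 of 14 (Red): { 0; 1/2; 3/4; 7/8; 15/16; 31/32 | 63/64; 1 } => 125/128
edge 9 of 14 (Blue): { 0; 1/2; 3/4; 7/8; 15/16; 31/32; 125/128 | 63/64; 1 } => 251/256
edge 10 of 14 (Red): { 0; 1/2; 3/4; 7/8; 15/16; 31/32; 125/128 | 251/256; 63/64; 1 } => 501/512
edge 11 of 14 (Blue): { 0; 1/2; 3/4; 7/8; 15/16; 31/32; 125/128; 501/512 | 251/256; 63/64; 1 } => 1003/1024
edge 12 of 14 (Red): { 0; 1/2; 3/4; 7/8; 15/16; 31/32; 125/128; 501/512 | 1003/1024; 251/256; 63/64; 1 } => 2005/2048
edge 13 of 14 (Red): { 0; 1/2; 3/4; 7/8; 15/16; 31/32; 125/128; 501/512 | 2005/2048; 1003/1024; 251/256; 63/64; 1 } => 4009/4096
edge 14 of 14 (Red): { 0; 1/2; 3/4; 7/8; 15/16; 31/32; 125/128; 501/512 | 4009/4096; 2005/2048; 1003/1024; 251/256; 63/64; 1 } => 8017/8192

8017/8192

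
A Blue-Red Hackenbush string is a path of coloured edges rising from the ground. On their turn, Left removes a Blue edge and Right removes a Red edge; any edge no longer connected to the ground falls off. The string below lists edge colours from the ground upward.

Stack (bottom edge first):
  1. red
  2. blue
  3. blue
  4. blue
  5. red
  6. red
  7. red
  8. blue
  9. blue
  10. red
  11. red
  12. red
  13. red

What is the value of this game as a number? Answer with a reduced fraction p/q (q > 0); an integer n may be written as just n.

-927/4096

1 of 13 · r · max L −∞ · min R 0 so -1
2 of 13 · rb · max L -1 · min R 0 so -1/2
3 of 13 · rbb · max L -1/2 · min R 0 so -1/4
4 of 13 · rbbb · max L -1/4 · min R 0 so -1/8
5 of 13 · rbbbr · max L -1/4 · min R -1/8 so -3/16
6 of 13 · rbbbrr · max L -1/4 · min R -3/16 so -7/32
7 of 13 · rbbbrrr · max L -1/4 · min R -7/32 so -15/64
8 of 13 · rbbbrrrb · max L -15/64 · min R -7/32 so -29/128
9 of 13 · rbbbrrrbb · max L -29/128 · min R -7/32 so -57/256
10 of 13 · rbbbrrrbbr · max L -29/128 · min R -57/256 so -115/512
11 of 13 · rbbbrrrbbrr · max L -29/128 · min R -115/512 so -231/1024
12 of 13 · rbbbrrrbbrrr · max L -29/128 · min R -231/1024 so -463/2048
13 of 13 · rbbbrrrbbrrrr · max L -29/128 · min R -463/2048 so -927/4096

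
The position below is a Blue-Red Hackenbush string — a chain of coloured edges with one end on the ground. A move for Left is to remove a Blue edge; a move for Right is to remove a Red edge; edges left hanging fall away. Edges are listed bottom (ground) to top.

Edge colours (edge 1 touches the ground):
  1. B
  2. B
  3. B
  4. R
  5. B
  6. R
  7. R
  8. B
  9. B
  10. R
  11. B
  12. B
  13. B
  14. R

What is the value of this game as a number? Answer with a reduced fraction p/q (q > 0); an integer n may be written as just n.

step 1: add B to get B; options L={ 0 } R={ · } — 1
step 2: add B to get BB; options L={ 0; 1 } R={ · } — 2
step 3: add B to get BBB; options L={ 0; 1; 2 } R={ · } — 3
step 4: add R to get BBBR; options L={ 0; 1; 2 } R={ 3 } — 5/2
step 5: add B to get BBBRB; options L={ 0; 1; 2; 5/2 } R={ 3 } — 11/4
step 6: add R to get BBBRBR; options L={ 0; 1; 2; 5/2 } R={ 11/4; 3 } — 21/8
step 7: add R to get BBBRBRR; options L={ 0; 1; 2; 5/2 } R={ 21/8; 11/4; 3 } — 41/16
step 8: add B to get BBBRBRRB; options L={ 0; 1; 2; 5/2; 41/16 } R={ 21/8; 11/4; 3 } — 83/32
step 9: add B to get BBBRBRRBB; options L={ 0; 1; 2; 5/2; 41/16; 83/32 } R={ 21/8; 11/4; 3 } — 167/64
step 10: add R to get BBBRBRRBBR; options L={ 0; 1; 2; 5/2; 41/16; 83/32 } R={ 167/64; 21/8; 11/4; 3 } — 333/128
step 11: add B to get BBBRBRRBBRB; options L={ 0; 1; 2; 5/2; 41/16; 83/32; 333/128 } R={ 167/64; 21/8; 11/4; 3 } — 667/256
step 12: add B to get BBBRBRRBBRBB; options L={ 0; 1; 2; 5/2; 41/16; 83/32; 333/128; 667/256 } R={ 167/64; 21/8; 11/4; 3 } — 1335/512
step 13: add B to get BBBRBRRBBRBBB; options L={ 0; 1; 2; 5/2; 41/16; 83/32; 333/128; 667/256; 1335/512 } R={ 167/64; 21/8; 11/4; 3 } — 2671/1024
step 14: add R to get BBBRBRRBBRBBBR; options L={ 0; 1; 2; 5/2; 41/16; 83/32; 333/128; 667/256; 1335/512 } R={ 2671/1024; 167/64; 21/8; 11/4; 3 } — 5341/2048

5341/2048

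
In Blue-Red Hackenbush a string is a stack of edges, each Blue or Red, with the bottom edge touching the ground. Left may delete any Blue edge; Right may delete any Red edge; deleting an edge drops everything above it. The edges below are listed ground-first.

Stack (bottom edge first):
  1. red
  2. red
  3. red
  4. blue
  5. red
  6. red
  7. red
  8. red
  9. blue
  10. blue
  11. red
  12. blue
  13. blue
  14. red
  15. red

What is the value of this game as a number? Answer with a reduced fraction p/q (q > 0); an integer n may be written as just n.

1 of 15 · r · max L −∞ · min R 0 ⇒ -1
2 of 15 · rr · max L −∞ · min R -1 ⇒ -2
3 of 15 · rrr · max L −∞ · min R -2 ⇒ -3
4 of 15 · rrrb · max L -3 · min R -2 ⇒ -5/2
5 of 15 · rrrbr · max L -3 · min R -5/2 ⇒ -11/4
6 of 15 · rrrbrr · max L -3 · min R -11/4 ⇒ -23/8
7 of 15 · rrrbrrr · max L -3 · min R -23/8 ⇒ -47/16
8 of 15 · rrrbrrrr · max L -3 · min R -47/16 ⇒ -95/32
9 of 15 · rrrbrrrrb · max L -95/32 · min R -47/16 ⇒ -189/64
10 of 15 · rrrbrrrrbb · max L -189/64 · min R -47/16 ⇒ -377/128
11 of 15 · rrrbrrrrbbr · max L -189/64 · min R -377/128 ⇒ -755/256
12 of 15 · rrrbrrrrbbrb · max L -755/256 · min R -377/128 ⇒ -1509/512
13 of 15 · rrrbrrrrbbrbb · max L -1509/512 · min R -377/128 ⇒ -3017/1024
14 of 15 · rrrbrrrrbbrbbr · max L -1509/512 · min R -3017/1024 ⇒ -6035/2048
15 of 15 · rrrbrrrrbbrbbrr · max L -1509/512 · min R -6035/2048 ⇒ -12071/4096

-12071/4096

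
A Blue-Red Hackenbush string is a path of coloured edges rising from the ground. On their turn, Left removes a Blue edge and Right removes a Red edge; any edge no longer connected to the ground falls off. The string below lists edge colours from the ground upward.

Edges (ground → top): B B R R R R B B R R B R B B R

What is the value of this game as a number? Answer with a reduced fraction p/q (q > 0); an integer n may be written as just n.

9005/8192

Build val(s[:k]) for k = 1..15, string s = B B R R R R B B R R B R B B R.
val_1 [B]  L=[0]  R=[]  => 1
val_2 [BB]  L=[0 1]  R=[]  => 2
val_3 [BBR]  L=[0 1]  R=[2]  => 3/2
val_4 [BBRR]  L=[0 1]  R=[3/2 2]  => 5/4
val_5 [BBRRR]  L=[0 1]  R=[5/4 3/2 2]  => 9/8
val_6 [BBRRRR]  L=[0 1]  R=[9/8 5/4 3/2 2]  => 17/16
val_7 [BBRRRRB]  L=[0 1 17/16]  R=[9/8 5/4 3/2 2]  => 35/32
val_8 [BBRRRRBB]  L=[0 1 17/16 35/32]  R=[9/8 5/4 3/2 2]  => 71/64
val_9 [BBRRRRBBR]  L=[0 1 17/16 35/32]  R=[71/64 9/8 5/4 3/2 2]  => 141/128
val_10 [BBRRRRBBRR]  L=[0 1 17/16 35/32]  R=[141/128 71/64 9/8 5/4 3/2 2]  => 281/256
val_11 [BBRRRRBBRRB]  L=[0 1 17/16 35/32 281/256]  R=[141/128 71/64 9/8 5/4 3/2 2]  => 563/512
val_12 [BBRRRRBBRRBR]  L=[0 1 17/16 35/32 281/256]  R=[563/512 141/128 71/64 9/8 5/4 3/2 2]  => 1125/1024
val_13 [BBRRRRBBRRBRB]  L=[0 1 17/16 35/32 281/256 1125/1024]  R=[563/512 141/128 71/64 9/8 5/4 3/2 2]  => 2251/2048
val_14 [BBRRRRBBRRBRBB]  L=[0 1 17/16 35/32 281/256 1125/1024 2251/2048]  R=[563/512 141/128 71/64 9/8 5/4 3/2 2]  => 4503/4096
val_15 [BBRRRRBBRRBRBBR]  L=[0 1 17/16 35/32 281/256 1125/1024 2251/2048]  R=[4503/4096 563/512 141/128 71/64 9/8 5/4 3/2 2]  => 9005/8192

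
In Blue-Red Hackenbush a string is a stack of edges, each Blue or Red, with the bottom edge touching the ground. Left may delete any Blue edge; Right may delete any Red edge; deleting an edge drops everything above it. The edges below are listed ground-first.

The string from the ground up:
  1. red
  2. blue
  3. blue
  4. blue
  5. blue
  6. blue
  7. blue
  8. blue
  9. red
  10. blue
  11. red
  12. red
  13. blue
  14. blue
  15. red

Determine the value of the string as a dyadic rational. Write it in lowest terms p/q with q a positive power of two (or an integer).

-179/16384

Build value(s[:k]) for k = 1..15, string s = red blue blue blue blue blue blue blue red blue red red blue blue red.
r: Left { none }, Right { 0 } -> simplest -1
rb: Left { -1 }, Right { 0 } -> simplest -1/2
rbb: Left { -1, -1/2 }, Right { 0 } -> simplest -1/4
rbbb: Left { -1, -1/2, -1/4 }, Right { 0 } -> simplest -1/8
rbbbb: Left { -1, -1/2, -1/4, -1/8 }, Right { 0 } -> simplest -1/16
rbbbbb: Left { -1, -1/2, -1/4, -1/8, -1/16 }, Right { 0 } -> simplest -1/32
rbbbbbb: Left { -1, -1/2, -1/4, -1/8, -1/16, -1/32 }, Right { 0 } -> simplest -1/64
rbbbbbbb: Left { -1, -1/2, -1/4, -1/8, -1/16, -1/32, -1/64 }, Right { 0 } -> simplest -1/128
rbbbbbbbr: Left { -1, -1/2, -1/4, -1/8, -1/16, -1/32, -1/64 }, Right { -1/128, 0 } -> simplest -3/256
rbbbbbbbrb: Left { -1, -1/2, -1/4, -1/8, -1/16, -1/32, -1/64, -3/256 }, Right { -1/128, 0 } -> simplest -5/512
rbbbbbbbrbr: Left { -1, -1/2, -1/4, -1/8, -1/16, -1/32, -1/64, -3/256 }, Right { -5/512, -1/128, 0 } -> simplest -11/1024
rbbbbbbbrbrr: Left { -1, -1/2, -1/4, -1/8, -1/16, -1/32, -1/64, -3/256 }, Right { -11/1024, -5/512, -1/128, 0 } -> simplest -23/2048
rbbbbbbbrbrrb: Left { -1, -1/2, -1/4, -1/8, -1/16, -1/32, -1/64, -3/256, -23/2048 }, Right { -11/1024, -5/512, -1/128, 0 } -> simplest -45/4096
rbbbbbbbrbrrbb: Left { -1, -1/2, -1/4, -1/8, -1/16, -1/32, -1/64, -3/256, -23/2048, -45/4096 }, Right { -11/1024, -5/512, -1/128, 0 } -> simplest -89/8192
rbbbbbbbrbrrbbr: Left { -1, -1/2, -1/4, -1/8, -1/16, -1/32, -1/64, -3/256, -23/2048, -45/4096 }, Right { -89/8192, -11/1024, -5/512, -1/128, 0 } -> simplest -179/16384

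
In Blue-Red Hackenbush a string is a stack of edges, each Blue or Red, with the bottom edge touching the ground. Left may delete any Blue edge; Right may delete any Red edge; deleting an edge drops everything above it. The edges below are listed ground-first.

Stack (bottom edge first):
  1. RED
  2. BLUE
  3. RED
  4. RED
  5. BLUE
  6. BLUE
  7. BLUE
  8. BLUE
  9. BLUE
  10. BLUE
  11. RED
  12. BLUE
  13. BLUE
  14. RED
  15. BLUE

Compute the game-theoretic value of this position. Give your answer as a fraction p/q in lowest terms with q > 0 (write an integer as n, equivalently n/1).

-12325/16384

1 of 15 · R · max L −∞ · min R 0 => -1
2 of 15 · RB · max L -1 · min R 0 => -1/2
3 of 15 · RBR · max L -1 · min R -1/2 => -3/4
4 of 15 · RBRR · max L -1 · min R -3/4 => -7/8
5 of 15 · RBRRB · max L -7/8 · min R -3/4 => -13/16
6 of 15 · RBRRBB · max L -13/16 · min R -3/4 => -25/32
7 of 15 · RBRRBBB · max L -25/32 · min R -3/4 => -49/64
8 of 15 · RBRRBBBB · max L -49/64 · min R -3/4 => -97/128
9 of 15 · RBRRBBBBB · max L -97/128 · min R -3/4 => -193/256
10 of 15 · RBRRBBBBBB · max L -193/256 · min R -3/4 => -385/512
11 of 15 · RBRRBBBBBBR · max L -193/256 · min R -385/512 => -771/1024
12 of 15 · RBRRBBBBBBRB · max L -771/1024 · min R -385/512 => -1541/2048
13 of 15 · RBRRBBBBBBRBB · max L -1541/2048 · min R -385/512 => -3081/4096
14 of 15 · RBRRBBBBBBRBBR · max L -1541/2048 · min R -3081/4096 => -6163/8192
15 of 15 · RBRRBBBBBBRBBRB · max L -6163/8192 · min R -3081/4096 => -12325/16384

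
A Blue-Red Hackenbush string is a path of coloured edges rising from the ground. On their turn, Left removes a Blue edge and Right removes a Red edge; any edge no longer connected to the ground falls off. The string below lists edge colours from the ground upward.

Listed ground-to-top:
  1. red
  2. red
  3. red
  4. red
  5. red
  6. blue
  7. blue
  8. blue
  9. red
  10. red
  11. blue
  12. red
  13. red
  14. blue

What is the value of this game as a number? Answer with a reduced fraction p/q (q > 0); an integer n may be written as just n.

1 of 14 · r · max L −∞ · min R 0 gives -1
2 of 14 · rr · max L −∞ · min R -1 gives -2
3 of 14 · rrr · max L −∞ · min R -2 gives -3
4 of 14 · rrrr · max L −∞ · min R -3 gives -4
5 of 14 · rrrrr · max L −∞ · min R -4 gives -5
6 of 14 · rrrrrb · max L -5 · min R -4 gives -9/2
7 of 14 · rrrrrbb · max L -9/2 · min R -4 gives -17/4
8 of 14 · rrrrrbbb · max L -17/4 · min R -4 gives -33/8
9 of 14 · rrrrrbbbr · max L -17/4 · min R -33/8 gives -67/16
10 of 14 · rrrrrbbbrr · max L -17/4 · min R -67/16 gives -135/32
11 of 14 · rrrrrbbbrrb · max L -135/32 · min R -67/16 gives -269/64
12 of 14 · rrrrrbbbrrbr · max L -135/32 · min R -269/64 gives -539/128
13 of 14 · rrrrrbbbrrbrr · max L -135/32 · min R -539/128 gives -1079/256
14 of 14 · rrrrrbbbrrbrrb · max L -1079/256 · min R -539/128 gives -2157/512

-2157/512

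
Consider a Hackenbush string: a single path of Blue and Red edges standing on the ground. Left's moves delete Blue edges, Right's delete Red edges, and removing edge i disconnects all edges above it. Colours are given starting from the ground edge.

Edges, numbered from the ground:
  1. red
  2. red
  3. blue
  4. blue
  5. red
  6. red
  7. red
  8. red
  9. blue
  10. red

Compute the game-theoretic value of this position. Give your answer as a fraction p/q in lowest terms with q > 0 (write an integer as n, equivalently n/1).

Build v(s[:k]) for k = 1..10, string s = red red blue blue red red red red blue red.
1 of 10 · r · max L −∞ · min R 0 — -1
2 of 10 · rr · max L −∞ · min R -1 — -2
3 of 10 · rrb · max L -2 · min R -1 — -3/2
4 of 10 · rrbb · max L -3/2 · min R -1 — -5/4
5 of 10 · rrbbr · max L -3/2 · min R -5/4 — -11/8
6 of 10 · rrbbrr · max L -3/2 · min R -11/8 — -23/16
7 of 10 · rrbbrrr · max L -3/2 · min R -23/16 — -47/32
8 of 10 · rrbbrrrr · max L -3/2 · min R -47/32 — -95/64
9 of 10 · rrbbrrrrb · max L -95/64 · min R -47/32 — -189/128
10 of 10 · rrbbrrrrbr · max L -95/64 · min R -189/128 — -379/256

-379/256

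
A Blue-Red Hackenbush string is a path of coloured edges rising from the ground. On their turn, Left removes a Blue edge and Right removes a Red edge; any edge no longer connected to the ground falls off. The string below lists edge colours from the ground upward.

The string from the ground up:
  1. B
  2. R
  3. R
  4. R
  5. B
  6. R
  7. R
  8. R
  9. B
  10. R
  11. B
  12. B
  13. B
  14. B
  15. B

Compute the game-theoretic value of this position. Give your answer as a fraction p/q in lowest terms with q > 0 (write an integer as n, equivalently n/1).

B: Left { 0 }, Right { none } gives simplest 1
BR: Left { 0 }, Right { 1 } gives simplest 1/2
BRR: Left { 0 }, Right { 1/2; 1 } gives simplest 1/4
BRRR: Left { 0 }, Right { 1/4; 1/2; 1 } gives simplest 1/8
BRRRB: Left { 0; 1/8 }, Right { 1/4; 1/2; 1 } gives simplest 3/16
BRRRBR: Left { 0; 1/8 }, Right { 3/16; 1/4; 1/2; 1 } gives simplest 5/32
BRRRBRR: Left { 0; 1/8 }, Right { 5/32; 3/16; 1/4; 1/2; 1 } gives simplest 9/64
BRRRBRRR: Left { 0; 1/8 }, Right { 9/64; 5/32; 3/16; 1/4; 1/2; 1 } gives simplest 17/128
BRRRBRRRB: Left { 0; 1/8; 17/128 }, Right { 9/64; 5/32; 3/16; 1/4; 1/2; 1 } gives simplest 35/256
BRRRBRRRBR: Left { 0; 1/8; 17/128 }, Right { 35/256; 9/64; 5/32; 3/16; 1/4; 1/2; 1 } gives simplest 69/512
BRRRBRRRBRB: Left { 0; 1/8; 17/128; 69/512 }, Right { 35/256; 9/64; 5/32; 3/16; 1/4; 1/2; 1 } gives simplest 139/1024
BRRRBRRRBRBB: Left { 0; 1/8; 17/128; 69/512; 139/1024 }, Right { 35/256; 9/64; 5/32; 3/16; 1/4; 1/2; 1 } gives simplest 279/2048
BRRRBRRRBRBBB: Left { 0; 1/8; 17/128; 69/512; 139/1024; 279/2048 }, Right { 35/256; 9/64; 5/32; 3/16; 1/4; 1/2; 1 } gives simplest 559/4096
BRRRBRRRBRBBBB: Left { 0; 1/8; 17/128; 69/512; 139/1024; 279/2048; 559/4096 }, Right { 35/256; 9/64; 5/32; 3/16; 1/4; 1/2; 1 } gives simplest 1119/8192
BRRRBRRRBRBBBBB: Left { 0; 1/8; 17/128; 69/512; 139/1024; 279/2048; 559/4096; 1119/8192 }, Right { 35/256; 9/64; 5/32; 3/16; 1/4; 1/2; 1 } gives simplest 2239/16384

2239/16384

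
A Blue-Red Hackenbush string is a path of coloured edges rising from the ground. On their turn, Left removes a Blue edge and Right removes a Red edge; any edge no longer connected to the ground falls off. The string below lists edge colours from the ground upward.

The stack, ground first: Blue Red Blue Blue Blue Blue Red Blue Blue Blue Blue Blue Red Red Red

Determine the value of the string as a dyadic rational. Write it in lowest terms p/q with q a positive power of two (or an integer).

15857/16384

edge 1 of 15 (Blue): { 0 | — } => 1
edge 2 of 15 (Red): { 0 | 1 } => 1/2
edge 3 of 15 (Blue): { 0; 1/2 | 1 } => 3/4
edge 4 of 15 (Blue): { 0; 1/2; 3/4 | 1 } => 7/8
edge 5 of 15 (Blue): { 0; 1/2; 3/4; 7/8 | 1 } => 15/16
edge 6 of 15 (Blue): { 0; 1/2; 3/4; 7/8; 15/16 | 1 } => 31/32
edge 7 of 15 (Red): { 0; 1/2; 3/4; 7/8; 15/16 | 31/32; 1 } => 61/64
edge 8 of 15 (Blue): { 0; 1/2; 3/4; 7/8; 15/16; 61/64 | 31/32; 1 } => 123/128
edge 9 of 15 (Blue): { 0; 1/2; 3/4; 7/8; 15/16; 61/64; 123/128 | 31/32; 1 } => 247/256
edge 10 of 15 (Blue): { 0; 1/2; 3/4; 7/8; 15/16; 61/64; 123/128; 247/256 | 31/32; 1 } => 495/512
edge 11 of 15 (Blue): { 0; 1/2; 3/4; 7/8; 15/16; 61/64; 123/128; 247/256; 495/512 | 31/32; 1 } => 991/1024
edge 12 of 15 (Blue): { 0; 1/2; 3/4; 7/8; 15/16; 61/64; 123/128; 247/256; 495/512; 991/1024 | 31/32; 1 } => 1983/2048
edge 13 of 15 (Red): { 0; 1/2; 3/4; 7/8; 15/16; 61/64; 123/128; 247/256; 495/512; 991/1024 | 1983/2048; 31/32; 1 } => 3965/4096
edge 14 of 15 (Red): { 0; 1/2; 3/4; 7/8; 15/16; 61/64; 123/128; 247/256; 495/512; 991/1024 | 3965/4096; 1983/2048; 31/32; 1 } => 7929/8192
edge 15 of 15 (Red): { 0; 1/2; 3/4; 7/8; 15/16; 61/64; 123/128; 247/256; 495/512; 991/1024 | 7929/8192; 3965/4096; 1983/2048; 31/32; 1 } => 15857/16384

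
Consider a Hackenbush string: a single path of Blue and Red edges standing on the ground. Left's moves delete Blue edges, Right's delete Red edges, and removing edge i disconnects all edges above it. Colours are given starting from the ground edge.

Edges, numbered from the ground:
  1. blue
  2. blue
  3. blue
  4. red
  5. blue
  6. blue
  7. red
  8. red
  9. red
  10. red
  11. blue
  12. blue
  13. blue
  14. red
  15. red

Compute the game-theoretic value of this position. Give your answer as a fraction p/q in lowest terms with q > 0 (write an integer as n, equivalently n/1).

11321/4096

Build val(s[:k]) for k = 1..15, string s = blue blue blue red blue blue red red red red blue blue blue red red.
step 1: add blue to get b; options L={ 0 } R={ — } gives 1
step 2: add blue to get bb; options L={ 0 1 } R={ — } gives 2
step 3: add blue to get bbb; options L={ 0 1 2 } R={ — } gives 3
step 4: add red to get bbbr; options L={ 0 1 2 } R={ 3 } gives 5/2
step 5: add blue to get bbbrb; options L={ 0 1 2 5/2 } R={ 3 } gives 11/4
step 6: add blue to get bbbrbb; options L={ 0 1 2 5/2 11/4 } R={ 3 } gives 23/8
step 7: add red to get bbbrbbr; options L={ 0 1 2 5/2 11/4 } R={ 23/8 3 } gives 45/16
step 8: add red to get bbbrbbrr; options L={ 0 1 2 5/2 11/4 } R={ 45/16 23/8 3 } gives 89/32
step 9: add red to get bbbrbbrrr; options L={ 0 1 2 5/2 11/4 } R={ 89/32 45/16 23/8 3 } gives 177/64
step 10: add red to get bbbrbbrrrr; options L={ 0 1 2 5/2 11/4 } R={ 177/64 89/32 45/16 23/8 3 } gives 353/128
step 11: add blue to get bbbrbbrrrrb; options L={ 0 1 2 5/2 11/4 353/128 } R={ 177/64 89/32 45/16 23/8 3 } gives 707/256
step 12: add blue to get bbbrbbrrrrbb; options L={ 0 1 2 5/2 11/4 353/128 707/256 } R={ 177/64 89/32 45/16 23/8 3 } gives 1415/512
step 13: add blue to get bbbrbbrrrrbbb; options L={ 0 1 2 5/2 11/4 353/128 707/256 1415/512 } R={ 177/64 89/32 45/16 23/8 3 } gives 2831/1024
step 14: add red to get bbbrbbrrrrbbbr; options L={ 0 1 2 5/2 11/4 353/128 707/256 1415/512 } R={ 2831/1024 177/64 89/32 45/16 23/8 3 } gives 5661/2048
step 15: add red to get bbbrbbrrrrbbbrr; options L={ 0 1 2 5/2 11/4 353/128 707/256 1415/512 } R={ 5661/2048 2831/1024 177/64 89/32 45/16 23/8 3 } gives 11321/4096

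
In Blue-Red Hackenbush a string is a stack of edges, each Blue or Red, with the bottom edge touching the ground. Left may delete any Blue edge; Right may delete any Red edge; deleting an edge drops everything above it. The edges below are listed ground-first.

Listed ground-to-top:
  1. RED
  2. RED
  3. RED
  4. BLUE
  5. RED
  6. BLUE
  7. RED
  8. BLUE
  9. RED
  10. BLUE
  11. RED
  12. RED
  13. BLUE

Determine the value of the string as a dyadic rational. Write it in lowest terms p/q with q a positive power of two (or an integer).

-2733/1024

value_1 [R]  L=[none]  R=[0]  ⇒ -1
value_2 [RR]  L=[none]  R=[-1 0]  ⇒ -2
value_3 [RRR]  L=[none]  R=[-2 -1 0]  ⇒ -3
value_4 [RRRB]  L=[-3]  R=[-2 -1 0]  ⇒ -5/2
value_5 [RRRBR]  L=[-3]  R=[-5/2 -2 -1 0]  ⇒ -11/4
value_6 [RRRBRB]  L=[-3 -11/4]  R=[-5/2 -2 -1 0]  ⇒ -21/8
value_7 [RRRBRBR]  L=[-3 -11/4]  R=[-21/8 -5/2 -2 -1 0]  ⇒ -43/16
value_8 [RRRBRBRB]  L=[-3 -11/4 -43/16]  R=[-21/8 -5/2 -2 -1 0]  ⇒ -85/32
value_9 [RRRBRBRBR]  L=[-3 -11/4 -43/16]  R=[-85/32 -21/8 -5/2 -2 -1 0]  ⇒ -171/64
value_10 [RRRBRBRBRB]  L=[-3 -11/4 -43/16 -171/64]  R=[-85/32 -21/8 -5/2 -2 -1 0]  ⇒ -341/128
value_11 [RRRBRBRBRBR]  L=[-3 -11/4 -43/16 -171/64]  R=[-341/128 -85/32 -21/8 -5/2 -2 -1 0]  ⇒ -683/256
value_12 [RRRBRBRBRBRR]  L=[-3 -11/4 -43/16 -171/64]  R=[-683/256 -341/128 -85/32 -21/8 -5/2 -2 -1 0]  ⇒ -1367/512
value_13 [RRRBRBRBRBRRB]  L=[-3 -11/4 -43/16 -171/64 -1367/512]  R=[-683/256 -341/128 -85/32 -21/8 -5/2 -2 -1 0]  ⇒ -2733/1024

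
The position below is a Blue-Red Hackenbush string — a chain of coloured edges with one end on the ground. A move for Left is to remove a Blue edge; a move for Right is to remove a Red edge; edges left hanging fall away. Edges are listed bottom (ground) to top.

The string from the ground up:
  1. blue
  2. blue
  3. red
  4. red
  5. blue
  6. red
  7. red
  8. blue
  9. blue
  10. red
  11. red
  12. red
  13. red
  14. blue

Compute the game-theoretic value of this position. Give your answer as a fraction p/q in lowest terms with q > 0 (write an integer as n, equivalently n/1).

5315/4096

val(b) = { 0 | · } gives 1
val(bb) = { 0,1 | · } gives 2
val(bbr) = { 0,1 | 2 } gives 3/2
val(bbrr) = { 0,1 | 3/2,2 } gives 5/4
val(bbrrb) = { 0,1,5/4 | 3/2,2 } gives 11/8
val(bbrrbr) = { 0,1,5/4 | 11/8,3/2,2 } gives 21/16
val(bbrrbrr) = { 0,1,5/4 | 21/16,11/8,3/2,2 } gives 41/32
val(bbrrbrrb) = { 0,1,5/4,41/32 | 21/16,11/8,3/2,2 } gives 83/64
val(bbrrbrrbb) = { 0,1,5/4,41/32,83/64 | 21/16,11/8,3/2,2 } gives 167/128
val(bbrrbrrbbr) = { 0,1,5/4,41/32,83/64 | 167/128,21/16,11/8,3/2,2 } gives 333/256
val(bbrrbrrbbrr) = { 0,1,5/4,41/32,83/64 | 333/256,167/128,21/16,11/8,3/2,2 } gives 665/512
val(bbrrbrrbbrrr) = { 0,1,5/4,41/32,83/64 | 665/512,333/256,167/128,21/16,11/8,3/2,2 } gives 1329/1024
val(bbrrbrrbbrrrr) = { 0,1,5/4,41/32,83/64 | 1329/1024,665/512,333/256,167/128,21/16,11/8,3/2,2 } gives 2657/2048
val(bbrrbrrbbrrrrb) = { 0,1,5/4,41/32,83/64,2657/2048 | 1329/1024,665/512,333/256,167/128,21/16,11/8,3/2,2 } gives 5315/4096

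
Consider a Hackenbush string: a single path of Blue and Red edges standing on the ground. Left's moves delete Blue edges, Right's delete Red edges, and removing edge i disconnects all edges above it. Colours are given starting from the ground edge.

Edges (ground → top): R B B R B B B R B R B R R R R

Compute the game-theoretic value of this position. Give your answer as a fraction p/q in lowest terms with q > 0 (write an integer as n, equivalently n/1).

-4447/16384

Build val(s[:k]) for k = 1..15, string s = R B B R B B B R B R B R R R R.
step 1: add R to get R; options L={ none } R={ 0 } -> -1
step 2: add B to get RB; options L={ -1 } R={ 0 } -> -1/2
step 3: add B to get RBB; options L={ -1 -1/2 } R={ 0 } -> -1/4
step 4: add R to get RBBR; options L={ -1 -1/2 } R={ -1/4 0 } -> -3/8
step 5: add B to get RBBRB; options L={ -1 -1/2 -3/8 } R={ -1/4 0 } -> -5/16
step 6: add B to get RBBRBB; options L={ -1 -1/2 -3/8 -5/16 } R={ -1/4 0 } -> -9/32
step 7: add B to get RBBRBBB; options L={ -1 -1/2 -3/8 -5/16 -9/32 } R={ -1/4 0 } -> -17/64
step 8: add R to get RBBRBBBR; options L={ -1 -1/2 -3/8 -5/16 -9/32 } R={ -17/64 -1/4 0 } -> -35/128
step 9: add B to get RBBRBBBRB; options L={ -1 -1/2 -3/8 -5/16 -9/32 -35/128 } R={ -17/64 -1/4 0 } -> -69/256
step 10: add R to get RBBRBBBRBR; options L={ -1 -1/2 -3/8 -5/16 -9/32 -35/128 } R={ -69/256 -17/64 -1/4 0 } -> -139/512
step 11: add B to get RBBRBBBRBRB; options L={ -1 -1/2 -3/8 -5/16 -9/32 -35/128 -139/512 } R={ -69/256 -17/64 -1/4 0 } -> -277/1024
step 12: add R to get RBBRBBBRBRBR; options L={ -1 -1/2 -3/8 -5/16 -9/32 -35/128 -139/512 } R={ -277/1024 -69/256 -17/64 -1/4 0 } -> -555/2048
step 13: add R to get RBBRBBBRBRBRR; options L={ -1 -1/2 -3/8 -5/16 -9/32 -35/128 -139/512 } R={ -555/2048 -277/1024 -69/256 -17/64 -1/4 0 } -> -1111/4096
step 14: add R to get RBBRBBBRBRBRRR; options L={ -1 -1/2 -3/8 -5/16 -9/32 -35/128 -139/512 } R={ -1111/4096 -555/2048 -277/1024 -69/256 -17/64 -1/4 0 } -> -2223/8192
step 15: add R to get RBBRBBBRBRBRRRR; options L={ -1 -1/2 -3/8 -5/16 -9/32 -35/128 -139/512 } R={ -2223/8192 -1111/4096 -555/2048 -277/1024 -69/256 -17/64 -1/4 0 } -> -4447/16384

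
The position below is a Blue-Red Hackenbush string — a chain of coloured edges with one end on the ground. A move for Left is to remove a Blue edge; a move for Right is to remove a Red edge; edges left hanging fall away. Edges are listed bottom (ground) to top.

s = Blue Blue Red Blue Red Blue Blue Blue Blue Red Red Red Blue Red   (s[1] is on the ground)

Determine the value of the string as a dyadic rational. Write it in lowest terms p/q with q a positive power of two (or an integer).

Recurse on prefixes of the 14-edge string Blue Blue Red Blue Red Blue Blue Blue Blue Red Red Red Blue Red:
G(B) = { 0 | — } ⇒ 1
G(BB) = { 0,1 | — } ⇒ 2
G(BBR) = { 0,1 | 2 } ⇒ 3/2
G(BBRB) = { 0,1,3/2 | 2 } ⇒ 7/4
G(BBRBR) = { 0,1,3/2 | 7/4,2 } ⇒ 13/8
G(BBRBRB) = { 0,1,3/2,13/8 | 7/4,2 } ⇒ 27/16
G(BBRBRBB) = { 0,1,3/2,13/8,27/16 | 7/4,2 } ⇒ 55/32
G(BBRBRBBB) = { 0,1,3/2,13/8,27/16,55/32 | 7/4,2 } ⇒ 111/64
G(BBRBRBBBB) = { 0,1,3/2,13/8,27/16,55/32,111/64 | 7/4,2 } ⇒ 223/128
G(BBRBRBBBBR) = { 0,1,3/2,13/8,27/16,55/32,111/64 | 223/128,7/4,2 } ⇒ 445/256
G(BBRBRBBBBRR) = { 0,1,3/2,13/8,27/16,55/32,111/64 | 445/256,223/128,7/4,2 } ⇒ 889/512
G(BBRBRBBBBRRR) = { 0,1,3/2,13/8,27/16,55/32,111/64 | 889/512,445/256,223/128,7/4,2 } ⇒ 1777/1024
G(BBRBRBBBBRRRB) = { 0,1,3/2,13/8,27/16,55/32,111/64,1777/1024 | 889/512,445/256,223/128,7/4,2 } ⇒ 3555/2048
G(BBRBRBBBBRRRBR) = { 0,1,3/2,13/8,27/16,55/32,111/64,1777/1024 | 3555/2048,889/512,445/256,223/128,7/4,2 } ⇒ 7109/4096

7109/4096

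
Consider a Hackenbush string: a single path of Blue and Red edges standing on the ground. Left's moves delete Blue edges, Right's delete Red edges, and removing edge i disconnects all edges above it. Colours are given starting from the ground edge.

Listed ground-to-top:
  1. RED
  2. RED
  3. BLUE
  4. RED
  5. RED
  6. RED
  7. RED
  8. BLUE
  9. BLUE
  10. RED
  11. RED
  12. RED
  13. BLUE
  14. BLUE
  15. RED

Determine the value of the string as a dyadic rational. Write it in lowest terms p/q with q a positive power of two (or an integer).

Recurse on prefixes of the 15-edge string RED RED BLUE RED RED RED RED BLUE BLUE RED RED RED BLUE BLUE RED:
edge 1 of 15 (RED): { — | 0 } ⇒ -1
edge 2 of 15 (RED): { — | -1,0 } ⇒ -2
edge 3 of 15 (BLUE): { -2 | -1,0 } ⇒ -3/2
edge 4 of 15 (RED): { -2 | -3/2,-1,0 } ⇒ -7/4
edge 5 of 15 (RED): { -2 | -7/4,-3/2,-1,0 } ⇒ -15/8
edge 6 of 15 (RED): { -2 | -15/8,-7/4,-3/2,-1,0 } ⇒ -31/16
edge 7 of 15 (RED): { -2 | -31/16,-15/8,-7/4,-3/2,-1,0 } ⇒ -63/32
edge 8 of 15 (BLUE): { -2,-63/32 | -31/16,-15/8,-7/4,-3/2,-1,0 } ⇒ -125/64
edge 9 of 15 (BLUE): { -2,-63/32,-125/64 | -31/16,-15/8,-7/4,-3/2,-1,0 } ⇒ -249/128
edge 10 of 15 (RED): { -2,-63/32,-125/64 | -249/128,-31/16,-15/8,-7/4,-3/2,-1,0 } ⇒ -499/256
edge 11 of 15 (RED): { -2,-63/32,-125/64 | -499/256,-249/128,-31/16,-15/8,-7/4,-3/2,-1,0 } ⇒ -999/512
edge 12 of 15 (RED): { -2,-63/32,-125/64 | -999/512,-499/256,-249/128,-31/16,-15/8,-7/4,-3/2,-1,0 } ⇒ -1999/1024
edge 13 of 15 (BLUE): { -2,-63/32,-125/64,-1999/1024 | -999/512,-499/256,-249/128,-31/16,-15/8,-7/4,-3/2,-1,0 } ⇒ -3997/2048
edge 14 of 15 (BLUE): { -2,-63/32,-125/64,-1999/1024,-3997/2048 | -999/512,-499/256,-249/128,-31/16,-15/8,-7/4,-3/2,-1,0 } ⇒ -7993/4096
edge 15 of 15 (RED): { -2,-63/32,-125/64,-1999/1024,-3997/2048 | -7993/4096,-999/512,-499/256,-249/128,-31/16,-15/8,-7/4,-3/2,-1,0 } ⇒ -15987/8192

-15987/8192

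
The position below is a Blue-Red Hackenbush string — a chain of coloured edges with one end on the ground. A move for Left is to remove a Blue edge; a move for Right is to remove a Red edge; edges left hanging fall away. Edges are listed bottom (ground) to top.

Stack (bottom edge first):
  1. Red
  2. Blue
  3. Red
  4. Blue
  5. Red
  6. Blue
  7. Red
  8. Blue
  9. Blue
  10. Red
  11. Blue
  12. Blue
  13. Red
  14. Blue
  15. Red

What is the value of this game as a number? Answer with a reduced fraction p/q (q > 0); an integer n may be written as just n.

-10827/16384

value_1 [R]  L=[none]  R=[0]  -> -1
value_2 [RB]  L=[-1]  R=[0]  -> -1/2
value_3 [RBR]  L=[-1]  R=[-1/2, 0]  -> -3/4
value_4 [RBRB]  L=[-1, -3/4]  R=[-1/2, 0]  -> -5/8
value_5 [RBRBR]  L=[-1, -3/4]  R=[-5/8, -1/2, 0]  -> -11/16
value_6 [RBRBRB]  L=[-1, -3/4, -11/16]  R=[-5/8, -1/2, 0]  -> -21/32
value_7 [RBRBRBR]  L=[-1, -3/4, -11/16]  R=[-21/32, -5/8, -1/2, 0]  -> -43/64
value_8 [RBRBRBRB]  L=[-1, -3/4, -11/16, -43/64]  R=[-21/32, -5/8, -1/2, 0]  -> -85/128
value_9 [RBRBRBRBB]  L=[-1, -3/4, -11/16, -43/64, -85/128]  R=[-21/32, -5/8, -1/2, 0]  -> -169/256
value_10 [RBRBRBRBBR]  L=[-1, -3/4, -11/16, -43/64, -85/128]  R=[-169/256, -21/32, -5/8, -1/2, 0]  -> -339/512
value_11 [RBRBRBRBBRB]  L=[-1, -3/4, -11/16, -43/64, -85/128, -339/512]  R=[-169/256, -21/32, -5/8, -1/2, 0]  -> -677/1024
value_12 [RBRBRBRBBRBB]  L=[-1, -3/4, -11/16, -43/64, -85/128, -339/512, -677/1024]  R=[-169/256, -21/32, -5/8, -1/2, 0]  -> -1353/2048
value_13 [RBRBRBRBBRBBR]  L=[-1, -3/4, -11/16, -43/64, -85/128, -339/512, -677/1024]  R=[-1353/2048, -169/256, -21/32, -5/8, -1/2, 0]  -> -2707/4096
value_14 [RBRBRBRBBRBBRB]  L=[-1, -3/4, -11/16, -43/64, -85/128, -339/512, -677/1024, -2707/4096]  R=[-1353/2048, -169/256, -21/32, -5/8, -1/2, 0]  -> -5413/8192
value_15 [RBRBRBRBBRBBRBR]  L=[-1, -3/4, -11/16, -43/64, -85/128, -339/512, -677/1024, -2707/4096]  R=[-5413/8192, -1353/2048, -169/256, -21/32, -5/8, -1/2, 0]  -> -10827/16384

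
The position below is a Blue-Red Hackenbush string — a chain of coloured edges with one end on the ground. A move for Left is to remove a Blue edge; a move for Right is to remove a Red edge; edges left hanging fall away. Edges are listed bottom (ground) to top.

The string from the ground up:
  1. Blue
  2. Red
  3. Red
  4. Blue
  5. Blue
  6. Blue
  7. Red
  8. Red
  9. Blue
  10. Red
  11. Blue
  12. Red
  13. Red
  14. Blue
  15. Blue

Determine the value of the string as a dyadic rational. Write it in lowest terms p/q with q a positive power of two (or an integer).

Prefix values for Blue Red Red Blue Blue Blue Red Red Blue Red Blue Red Red Blue Blue via {L|R} + simplicity:
1 of 15 · B · max L 0 · min R +∞ so 1
2 of 15 · BR · max L 0 · min R 1 so 1/2
3 of 15 · BRR · max L 0 · min R 1/2 so 1/4
4 of 15 · BRRB · max L 1/4 · min R 1/2 so 3/8
5 of 15 · BRRBB · max L 3/8 · min R 1/2 so 7/16
6 of 15 · BRRBBB · max L 7/16 · min R 1/2 so 15/32
7 of 15 · BRRBBBR · max L 7/16 · min R 15/32 so 29/64
8 of 15 · BRRBBBRR · max L 7/16 · min R 29/64 so 57/128
9 of 15 · BRRBBBRRB · max L 57/128 · min R 29/64 so 115/256
10 of 15 · BRRBBBRRBR · max L 57/128 · min R 115/256 so 229/512
11 of 15 · BRRBBBRRBRB · max L 229/512 · min R 115/256 so 459/1024
12 of 15 · BRRBBBRRBRBR · max L 229/512 · min R 459/1024 so 917/2048
13 of 15 · BRRBBBRRBRBRR · max L 229/512 · min R 917/2048 so 1833/4096
14 of 15 · BRRBBBRRBRBRRB · max L 1833/4096 · min R 917/2048 so 3667/8192
15 of 15 · BRRBBBRRBRBRRBB · max L 3667/8192 · min R 917/2048 so 7335/16384

7335/16384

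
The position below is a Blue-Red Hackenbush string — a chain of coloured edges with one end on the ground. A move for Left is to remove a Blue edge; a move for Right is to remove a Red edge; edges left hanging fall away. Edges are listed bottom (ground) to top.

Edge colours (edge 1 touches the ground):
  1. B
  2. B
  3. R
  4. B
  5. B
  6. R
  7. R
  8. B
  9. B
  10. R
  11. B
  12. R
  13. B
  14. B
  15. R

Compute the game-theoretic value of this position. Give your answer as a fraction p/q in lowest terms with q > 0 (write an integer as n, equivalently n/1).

Recurse on prefixes of the 15-edge string B B R B B R R B B R B R B B R:
step 1: add B to get B; options L={ 0 } R={ (no moves) } => 1
step 2: add B to get BB; options L={ 0, 1 } R={ (no moves) } => 2
step 3: add R to get BBR; options L={ 0, 1 } R={ 2 } => 3/2
step 4: add B to get BBRB; options L={ 0, 1, 3/2 } R={ 2 } => 7/4
step 5: add B to get BBRBB; options L={ 0, 1, 3/2, 7/4 } R={ 2 } => 15/8
step 6: add R to get BBRBBR; options L={ 0, 1, 3/2, 7/4 } R={ 15/8, 2 } => 29/16
step 7: add R to get BBRBBRR; options L={ 0, 1, 3/2, 7/4 } R={ 29/16, 15/8, 2 } => 57/32
step 8: add B to get BBRBBRRB; options L={ 0, 1, 3/2, 7/4, 57/32 } R={ 29/16, 15/8, 2 } => 115/64
step 9: add B to get BBRBBRRBB; options L={ 0, 1, 3/2, 7/4, 57/32, 115/64 } R={ 29/16, 15/8, 2 } => 231/128
step 10: add R to get BBRBBRRBBR; options L={ 0, 1, 3/2, 7/4, 57/32, 115/64 } R={ 231/128, 29/16, 15/8, 2 } => 461/256
step 11: add B to get BBRBBRRBBRB; options L={ 0, 1, 3/2, 7/4, 57/32, 115/64, 461/256 } R={ 231/128, 29/16, 15/8, 2 } => 923/512
step 12: add R to get BBRBBRRBBRBR; options L={ 0, 1, 3/2, 7/4, 57/32, 115/64, 461/256 } R={ 923/512, 231/128, 29/16, 15/8, 2 } => 1845/1024
step 13: add B to get BBRBBRRBBRBRB; options L={ 0, 1, 3/2, 7/4, 57/32, 115/64, 461/256, 1845/1024 } R={ 923/512, 231/128, 29/16, 15/8, 2 } => 3691/2048
step 14: add B to get BBRBBRRBBRBRBB; options L={ 0, 1, 3/2, 7/4, 57/32, 115/64, 461/256, 1845/1024, 3691/2048 } R={ 923/512, 231/128, 29/16, 15/8, 2 } => 7383/4096
step 15: add R to get BBRBBRRBBRBRBBR; options L={ 0, 1, 3/2, 7/4, 57/32, 115/64, 461/256, 1845/1024, 3691/2048 } R={ 7383/4096, 923/512, 231/128, 29/16, 15/8, 2 } => 14765/8192

14765/8192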